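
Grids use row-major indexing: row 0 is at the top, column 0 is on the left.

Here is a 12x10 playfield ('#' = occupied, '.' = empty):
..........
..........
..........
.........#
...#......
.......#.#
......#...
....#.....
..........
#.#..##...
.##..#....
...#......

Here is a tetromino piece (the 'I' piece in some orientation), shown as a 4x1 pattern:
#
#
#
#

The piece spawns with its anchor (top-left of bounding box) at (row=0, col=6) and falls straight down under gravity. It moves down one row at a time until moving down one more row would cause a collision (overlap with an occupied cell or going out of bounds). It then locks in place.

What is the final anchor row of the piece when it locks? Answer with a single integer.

Answer: 2

Derivation:
Spawn at (row=0, col=6). Try each row:
  row 0: fits
  row 1: fits
  row 2: fits
  row 3: blocked -> lock at row 2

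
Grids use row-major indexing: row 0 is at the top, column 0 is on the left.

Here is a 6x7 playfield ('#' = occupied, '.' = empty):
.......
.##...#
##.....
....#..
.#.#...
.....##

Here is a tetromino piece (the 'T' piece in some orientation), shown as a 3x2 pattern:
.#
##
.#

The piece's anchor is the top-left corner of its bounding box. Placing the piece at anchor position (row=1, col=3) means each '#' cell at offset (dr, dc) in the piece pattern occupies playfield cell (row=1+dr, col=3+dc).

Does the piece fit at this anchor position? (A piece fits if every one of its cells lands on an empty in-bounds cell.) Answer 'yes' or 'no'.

Check each piece cell at anchor (1, 3):
  offset (0,1) -> (1,4): empty -> OK
  offset (1,0) -> (2,3): empty -> OK
  offset (1,1) -> (2,4): empty -> OK
  offset (2,1) -> (3,4): occupied ('#') -> FAIL
All cells valid: no

Answer: no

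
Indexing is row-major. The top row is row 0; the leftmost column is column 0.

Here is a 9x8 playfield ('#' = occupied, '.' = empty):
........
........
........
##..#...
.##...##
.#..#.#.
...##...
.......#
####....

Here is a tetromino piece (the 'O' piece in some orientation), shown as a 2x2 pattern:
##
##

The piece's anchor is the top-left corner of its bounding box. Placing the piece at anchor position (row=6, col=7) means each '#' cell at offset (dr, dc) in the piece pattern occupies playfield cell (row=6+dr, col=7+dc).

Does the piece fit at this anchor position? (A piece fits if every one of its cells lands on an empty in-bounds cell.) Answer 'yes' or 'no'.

Answer: no

Derivation:
Check each piece cell at anchor (6, 7):
  offset (0,0) -> (6,7): empty -> OK
  offset (0,1) -> (6,8): out of bounds -> FAIL
  offset (1,0) -> (7,7): occupied ('#') -> FAIL
  offset (1,1) -> (7,8): out of bounds -> FAIL
All cells valid: no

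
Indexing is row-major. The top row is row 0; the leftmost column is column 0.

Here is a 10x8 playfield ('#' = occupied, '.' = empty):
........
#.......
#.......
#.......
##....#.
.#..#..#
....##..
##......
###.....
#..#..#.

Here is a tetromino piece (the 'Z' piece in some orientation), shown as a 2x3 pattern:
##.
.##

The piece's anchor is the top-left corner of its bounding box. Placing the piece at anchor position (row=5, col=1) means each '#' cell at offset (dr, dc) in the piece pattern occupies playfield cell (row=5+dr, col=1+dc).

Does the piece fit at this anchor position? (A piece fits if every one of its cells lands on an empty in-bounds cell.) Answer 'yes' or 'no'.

Check each piece cell at anchor (5, 1):
  offset (0,0) -> (5,1): occupied ('#') -> FAIL
  offset (0,1) -> (5,2): empty -> OK
  offset (1,1) -> (6,2): empty -> OK
  offset (1,2) -> (6,3): empty -> OK
All cells valid: no

Answer: no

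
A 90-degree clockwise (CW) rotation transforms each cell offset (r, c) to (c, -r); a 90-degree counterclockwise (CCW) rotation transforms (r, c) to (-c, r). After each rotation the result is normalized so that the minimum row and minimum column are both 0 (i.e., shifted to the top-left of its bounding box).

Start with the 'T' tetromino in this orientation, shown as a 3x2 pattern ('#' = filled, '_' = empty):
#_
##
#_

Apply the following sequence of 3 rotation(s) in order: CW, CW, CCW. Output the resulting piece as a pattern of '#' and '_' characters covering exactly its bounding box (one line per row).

Answer: ###
_#_

Derivation:
Start:
#_
##
#_
After rotation 1 (CW):
###
_#_
After rotation 2 (CW):
_#
##
_#
After rotation 3 (CCW):
###
_#_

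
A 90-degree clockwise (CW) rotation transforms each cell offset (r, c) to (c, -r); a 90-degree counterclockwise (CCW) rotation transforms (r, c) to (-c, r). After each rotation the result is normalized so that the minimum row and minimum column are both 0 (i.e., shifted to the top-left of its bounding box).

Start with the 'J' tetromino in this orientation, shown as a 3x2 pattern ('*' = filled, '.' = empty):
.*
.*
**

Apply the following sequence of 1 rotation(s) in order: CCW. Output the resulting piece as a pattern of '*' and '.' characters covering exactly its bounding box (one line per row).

Answer: ***
..*

Derivation:
Start:
.*
.*
**
After rotation 1 (CCW):
***
..*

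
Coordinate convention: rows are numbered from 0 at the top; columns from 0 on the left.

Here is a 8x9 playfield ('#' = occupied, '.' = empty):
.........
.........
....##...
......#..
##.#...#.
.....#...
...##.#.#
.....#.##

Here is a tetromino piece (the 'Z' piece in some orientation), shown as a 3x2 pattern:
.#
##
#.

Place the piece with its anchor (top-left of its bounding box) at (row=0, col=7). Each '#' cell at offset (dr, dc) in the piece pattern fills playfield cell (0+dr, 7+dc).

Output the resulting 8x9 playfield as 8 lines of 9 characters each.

Fill (0+0,7+1) = (0,8)
Fill (0+1,7+0) = (1,7)
Fill (0+1,7+1) = (1,8)
Fill (0+2,7+0) = (2,7)

Answer: ........#
.......##
....##.#.
......#..
##.#...#.
.....#...
...##.#.#
.....#.##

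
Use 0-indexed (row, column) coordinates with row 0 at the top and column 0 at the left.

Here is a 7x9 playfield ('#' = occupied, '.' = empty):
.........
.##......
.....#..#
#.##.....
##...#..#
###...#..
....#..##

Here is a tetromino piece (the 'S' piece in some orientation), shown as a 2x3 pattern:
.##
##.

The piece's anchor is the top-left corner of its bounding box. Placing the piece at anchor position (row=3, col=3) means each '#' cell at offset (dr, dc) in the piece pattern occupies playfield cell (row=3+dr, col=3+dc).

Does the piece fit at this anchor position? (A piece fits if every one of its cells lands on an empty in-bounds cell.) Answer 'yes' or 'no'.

Answer: yes

Derivation:
Check each piece cell at anchor (3, 3):
  offset (0,1) -> (3,4): empty -> OK
  offset (0,2) -> (3,5): empty -> OK
  offset (1,0) -> (4,3): empty -> OK
  offset (1,1) -> (4,4): empty -> OK
All cells valid: yes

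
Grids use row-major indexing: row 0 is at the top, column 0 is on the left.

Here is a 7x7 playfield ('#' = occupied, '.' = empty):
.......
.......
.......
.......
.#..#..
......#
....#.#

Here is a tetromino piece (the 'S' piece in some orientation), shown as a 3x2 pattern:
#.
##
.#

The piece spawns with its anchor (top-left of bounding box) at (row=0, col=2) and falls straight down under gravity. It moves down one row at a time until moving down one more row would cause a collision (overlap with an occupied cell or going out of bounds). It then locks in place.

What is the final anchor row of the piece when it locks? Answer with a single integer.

Spawn at (row=0, col=2). Try each row:
  row 0: fits
  row 1: fits
  row 2: fits
  row 3: fits
  row 4: fits
  row 5: blocked -> lock at row 4

Answer: 4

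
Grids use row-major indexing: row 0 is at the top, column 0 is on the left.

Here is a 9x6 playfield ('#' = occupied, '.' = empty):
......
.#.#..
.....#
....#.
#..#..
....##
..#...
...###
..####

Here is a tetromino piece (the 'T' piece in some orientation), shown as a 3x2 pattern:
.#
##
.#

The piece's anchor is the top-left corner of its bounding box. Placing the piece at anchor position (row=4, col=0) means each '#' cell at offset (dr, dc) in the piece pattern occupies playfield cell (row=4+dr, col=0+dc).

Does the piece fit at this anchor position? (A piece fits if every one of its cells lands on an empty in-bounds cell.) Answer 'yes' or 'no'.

Check each piece cell at anchor (4, 0):
  offset (0,1) -> (4,1): empty -> OK
  offset (1,0) -> (5,0): empty -> OK
  offset (1,1) -> (5,1): empty -> OK
  offset (2,1) -> (6,1): empty -> OK
All cells valid: yes

Answer: yes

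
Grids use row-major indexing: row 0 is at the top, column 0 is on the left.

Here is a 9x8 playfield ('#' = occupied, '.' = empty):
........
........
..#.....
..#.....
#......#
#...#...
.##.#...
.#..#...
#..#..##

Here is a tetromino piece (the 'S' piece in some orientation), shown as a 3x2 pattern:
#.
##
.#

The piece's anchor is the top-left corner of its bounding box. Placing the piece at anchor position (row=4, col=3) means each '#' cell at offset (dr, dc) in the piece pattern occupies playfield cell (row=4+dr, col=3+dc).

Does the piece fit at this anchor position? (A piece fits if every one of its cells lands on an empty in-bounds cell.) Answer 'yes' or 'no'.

Check each piece cell at anchor (4, 3):
  offset (0,0) -> (4,3): empty -> OK
  offset (1,0) -> (5,3): empty -> OK
  offset (1,1) -> (5,4): occupied ('#') -> FAIL
  offset (2,1) -> (6,4): occupied ('#') -> FAIL
All cells valid: no

Answer: no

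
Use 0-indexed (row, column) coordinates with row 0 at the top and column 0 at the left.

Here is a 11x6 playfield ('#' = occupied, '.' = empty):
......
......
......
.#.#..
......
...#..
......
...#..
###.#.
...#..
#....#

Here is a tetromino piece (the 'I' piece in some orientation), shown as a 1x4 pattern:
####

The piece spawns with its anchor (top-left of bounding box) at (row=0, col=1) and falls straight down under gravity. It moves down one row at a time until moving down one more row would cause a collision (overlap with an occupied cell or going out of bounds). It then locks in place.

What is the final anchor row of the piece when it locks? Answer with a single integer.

Spawn at (row=0, col=1). Try each row:
  row 0: fits
  row 1: fits
  row 2: fits
  row 3: blocked -> lock at row 2

Answer: 2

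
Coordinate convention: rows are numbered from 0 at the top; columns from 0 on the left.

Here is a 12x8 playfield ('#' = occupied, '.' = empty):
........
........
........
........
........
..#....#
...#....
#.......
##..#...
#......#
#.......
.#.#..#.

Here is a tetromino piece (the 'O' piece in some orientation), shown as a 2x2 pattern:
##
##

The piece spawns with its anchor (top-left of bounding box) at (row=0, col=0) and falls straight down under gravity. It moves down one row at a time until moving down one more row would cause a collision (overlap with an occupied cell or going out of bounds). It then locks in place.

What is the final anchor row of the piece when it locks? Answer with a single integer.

Spawn at (row=0, col=0). Try each row:
  row 0: fits
  row 1: fits
  row 2: fits
  row 3: fits
  row 4: fits
  row 5: fits
  row 6: blocked -> lock at row 5

Answer: 5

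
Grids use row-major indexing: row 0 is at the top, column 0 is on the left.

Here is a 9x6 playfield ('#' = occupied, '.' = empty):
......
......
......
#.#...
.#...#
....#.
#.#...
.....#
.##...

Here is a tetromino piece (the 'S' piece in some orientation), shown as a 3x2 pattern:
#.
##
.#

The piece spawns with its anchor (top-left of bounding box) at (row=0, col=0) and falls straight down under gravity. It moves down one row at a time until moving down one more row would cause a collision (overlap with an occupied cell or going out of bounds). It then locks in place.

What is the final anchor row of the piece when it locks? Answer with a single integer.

Answer: 1

Derivation:
Spawn at (row=0, col=0). Try each row:
  row 0: fits
  row 1: fits
  row 2: blocked -> lock at row 1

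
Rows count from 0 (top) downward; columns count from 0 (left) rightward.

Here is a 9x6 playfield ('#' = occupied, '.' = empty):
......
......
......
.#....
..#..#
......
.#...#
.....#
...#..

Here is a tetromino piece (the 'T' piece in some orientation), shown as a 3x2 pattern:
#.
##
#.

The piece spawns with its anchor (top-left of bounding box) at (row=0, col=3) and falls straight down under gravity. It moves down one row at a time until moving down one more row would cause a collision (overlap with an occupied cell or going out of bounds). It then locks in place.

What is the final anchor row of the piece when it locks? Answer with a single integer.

Answer: 5

Derivation:
Spawn at (row=0, col=3). Try each row:
  row 0: fits
  row 1: fits
  row 2: fits
  row 3: fits
  row 4: fits
  row 5: fits
  row 6: blocked -> lock at row 5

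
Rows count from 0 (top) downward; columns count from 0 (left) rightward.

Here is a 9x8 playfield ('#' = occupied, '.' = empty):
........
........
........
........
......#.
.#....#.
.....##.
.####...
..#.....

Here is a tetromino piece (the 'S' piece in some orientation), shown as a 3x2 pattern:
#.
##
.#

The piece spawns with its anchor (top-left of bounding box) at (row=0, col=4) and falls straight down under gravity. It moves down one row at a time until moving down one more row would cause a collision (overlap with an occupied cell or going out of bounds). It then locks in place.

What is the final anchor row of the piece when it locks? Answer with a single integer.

Spawn at (row=0, col=4). Try each row:
  row 0: fits
  row 1: fits
  row 2: fits
  row 3: fits
  row 4: blocked -> lock at row 3

Answer: 3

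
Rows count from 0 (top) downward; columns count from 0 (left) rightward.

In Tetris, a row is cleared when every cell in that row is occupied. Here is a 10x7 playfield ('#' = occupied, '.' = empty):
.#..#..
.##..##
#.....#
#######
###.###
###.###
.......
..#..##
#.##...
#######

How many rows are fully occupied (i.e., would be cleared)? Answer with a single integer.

Check each row:
  row 0: 5 empty cells -> not full
  row 1: 3 empty cells -> not full
  row 2: 5 empty cells -> not full
  row 3: 0 empty cells -> FULL (clear)
  row 4: 1 empty cell -> not full
  row 5: 1 empty cell -> not full
  row 6: 7 empty cells -> not full
  row 7: 4 empty cells -> not full
  row 8: 4 empty cells -> not full
  row 9: 0 empty cells -> FULL (clear)
Total rows cleared: 2

Answer: 2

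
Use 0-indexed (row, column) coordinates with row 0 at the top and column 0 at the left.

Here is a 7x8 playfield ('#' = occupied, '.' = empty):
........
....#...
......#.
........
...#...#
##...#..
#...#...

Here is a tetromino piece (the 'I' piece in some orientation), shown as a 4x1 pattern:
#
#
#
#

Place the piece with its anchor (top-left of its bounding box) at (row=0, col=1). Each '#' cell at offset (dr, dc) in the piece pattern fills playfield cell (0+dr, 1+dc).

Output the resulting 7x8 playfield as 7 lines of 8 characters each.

Answer: .#......
.#..#...
.#....#.
.#......
...#...#
##...#..
#...#...

Derivation:
Fill (0+0,1+0) = (0,1)
Fill (0+1,1+0) = (1,1)
Fill (0+2,1+0) = (2,1)
Fill (0+3,1+0) = (3,1)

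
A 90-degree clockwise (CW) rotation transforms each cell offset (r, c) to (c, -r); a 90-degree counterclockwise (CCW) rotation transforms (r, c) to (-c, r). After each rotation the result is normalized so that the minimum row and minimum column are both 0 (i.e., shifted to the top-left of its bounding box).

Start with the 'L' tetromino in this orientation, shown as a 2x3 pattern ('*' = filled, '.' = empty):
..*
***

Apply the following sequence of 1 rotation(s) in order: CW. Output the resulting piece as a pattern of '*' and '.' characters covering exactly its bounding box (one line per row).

Answer: *.
*.
**

Derivation:
Start:
..*
***
After rotation 1 (CW):
*.
*.
**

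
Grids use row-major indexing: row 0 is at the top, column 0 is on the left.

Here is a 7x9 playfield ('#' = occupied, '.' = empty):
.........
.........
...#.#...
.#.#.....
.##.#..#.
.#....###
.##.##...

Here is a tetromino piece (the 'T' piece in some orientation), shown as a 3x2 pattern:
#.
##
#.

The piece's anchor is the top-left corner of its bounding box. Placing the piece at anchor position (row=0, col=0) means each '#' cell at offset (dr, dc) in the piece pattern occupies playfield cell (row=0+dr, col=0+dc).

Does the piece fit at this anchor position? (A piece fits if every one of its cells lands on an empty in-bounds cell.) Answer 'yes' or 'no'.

Answer: yes

Derivation:
Check each piece cell at anchor (0, 0):
  offset (0,0) -> (0,0): empty -> OK
  offset (1,0) -> (1,0): empty -> OK
  offset (1,1) -> (1,1): empty -> OK
  offset (2,0) -> (2,0): empty -> OK
All cells valid: yes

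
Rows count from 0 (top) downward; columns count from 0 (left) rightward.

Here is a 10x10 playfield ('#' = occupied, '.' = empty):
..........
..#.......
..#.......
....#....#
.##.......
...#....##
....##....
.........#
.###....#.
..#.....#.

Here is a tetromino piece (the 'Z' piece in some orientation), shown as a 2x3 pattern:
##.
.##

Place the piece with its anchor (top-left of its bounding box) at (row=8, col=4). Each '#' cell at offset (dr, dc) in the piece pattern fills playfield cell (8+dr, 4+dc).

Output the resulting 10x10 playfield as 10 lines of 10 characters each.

Fill (8+0,4+0) = (8,4)
Fill (8+0,4+1) = (8,5)
Fill (8+1,4+1) = (9,5)
Fill (8+1,4+2) = (9,6)

Answer: ..........
..#.......
..#.......
....#....#
.##.......
...#....##
....##....
.........#
.#####..#.
..#..##.#.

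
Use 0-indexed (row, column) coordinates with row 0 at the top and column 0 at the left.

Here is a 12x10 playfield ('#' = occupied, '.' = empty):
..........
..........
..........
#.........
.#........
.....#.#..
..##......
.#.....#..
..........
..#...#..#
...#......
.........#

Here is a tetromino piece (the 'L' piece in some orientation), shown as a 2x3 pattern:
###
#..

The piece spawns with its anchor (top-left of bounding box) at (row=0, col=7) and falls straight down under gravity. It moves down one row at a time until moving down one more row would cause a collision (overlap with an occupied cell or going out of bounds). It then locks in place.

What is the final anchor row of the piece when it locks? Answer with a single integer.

Answer: 3

Derivation:
Spawn at (row=0, col=7). Try each row:
  row 0: fits
  row 1: fits
  row 2: fits
  row 3: fits
  row 4: blocked -> lock at row 3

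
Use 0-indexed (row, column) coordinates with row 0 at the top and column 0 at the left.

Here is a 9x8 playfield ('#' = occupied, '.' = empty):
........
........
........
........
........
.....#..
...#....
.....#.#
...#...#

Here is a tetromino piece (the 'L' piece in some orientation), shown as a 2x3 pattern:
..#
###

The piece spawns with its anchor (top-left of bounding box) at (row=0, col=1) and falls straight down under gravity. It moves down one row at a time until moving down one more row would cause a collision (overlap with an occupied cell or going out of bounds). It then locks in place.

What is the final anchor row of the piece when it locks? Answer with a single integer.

Answer: 4

Derivation:
Spawn at (row=0, col=1). Try each row:
  row 0: fits
  row 1: fits
  row 2: fits
  row 3: fits
  row 4: fits
  row 5: blocked -> lock at row 4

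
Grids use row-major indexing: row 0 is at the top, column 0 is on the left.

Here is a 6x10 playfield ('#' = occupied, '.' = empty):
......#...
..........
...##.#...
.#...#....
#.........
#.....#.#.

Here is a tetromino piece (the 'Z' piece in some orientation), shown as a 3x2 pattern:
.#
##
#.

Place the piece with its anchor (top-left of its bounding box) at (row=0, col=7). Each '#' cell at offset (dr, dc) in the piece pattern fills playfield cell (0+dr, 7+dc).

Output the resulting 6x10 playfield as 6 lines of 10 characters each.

Answer: ......#.#.
.......##.
...##.##..
.#...#....
#.........
#.....#.#.

Derivation:
Fill (0+0,7+1) = (0,8)
Fill (0+1,7+0) = (1,7)
Fill (0+1,7+1) = (1,8)
Fill (0+2,7+0) = (2,7)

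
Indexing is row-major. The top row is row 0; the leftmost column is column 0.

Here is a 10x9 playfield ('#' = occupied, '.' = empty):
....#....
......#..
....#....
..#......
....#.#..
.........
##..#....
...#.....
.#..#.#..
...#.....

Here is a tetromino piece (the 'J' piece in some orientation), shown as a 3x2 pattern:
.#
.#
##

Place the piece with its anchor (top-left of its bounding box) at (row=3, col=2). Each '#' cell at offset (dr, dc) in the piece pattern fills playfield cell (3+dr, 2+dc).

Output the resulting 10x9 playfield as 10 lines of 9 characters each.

Fill (3+0,2+1) = (3,3)
Fill (3+1,2+1) = (4,3)
Fill (3+2,2+0) = (5,2)
Fill (3+2,2+1) = (5,3)

Answer: ....#....
......#..
....#....
..##.....
...##.#..
..##.....
##..#....
...#.....
.#..#.#..
...#.....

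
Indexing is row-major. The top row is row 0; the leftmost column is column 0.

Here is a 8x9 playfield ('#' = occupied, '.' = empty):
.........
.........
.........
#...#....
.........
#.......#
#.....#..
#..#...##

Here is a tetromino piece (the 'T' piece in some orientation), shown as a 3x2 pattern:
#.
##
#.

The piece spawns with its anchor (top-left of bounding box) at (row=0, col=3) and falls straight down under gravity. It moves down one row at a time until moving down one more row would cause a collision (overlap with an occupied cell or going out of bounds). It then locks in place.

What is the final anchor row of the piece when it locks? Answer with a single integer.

Answer: 1

Derivation:
Spawn at (row=0, col=3). Try each row:
  row 0: fits
  row 1: fits
  row 2: blocked -> lock at row 1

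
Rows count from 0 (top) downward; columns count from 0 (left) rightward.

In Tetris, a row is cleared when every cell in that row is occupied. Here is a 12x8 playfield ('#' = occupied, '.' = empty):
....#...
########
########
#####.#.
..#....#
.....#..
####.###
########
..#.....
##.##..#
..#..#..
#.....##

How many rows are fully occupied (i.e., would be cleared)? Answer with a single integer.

Check each row:
  row 0: 7 empty cells -> not full
  row 1: 0 empty cells -> FULL (clear)
  row 2: 0 empty cells -> FULL (clear)
  row 3: 2 empty cells -> not full
  row 4: 6 empty cells -> not full
  row 5: 7 empty cells -> not full
  row 6: 1 empty cell -> not full
  row 7: 0 empty cells -> FULL (clear)
  row 8: 7 empty cells -> not full
  row 9: 3 empty cells -> not full
  row 10: 6 empty cells -> not full
  row 11: 5 empty cells -> not full
Total rows cleared: 3

Answer: 3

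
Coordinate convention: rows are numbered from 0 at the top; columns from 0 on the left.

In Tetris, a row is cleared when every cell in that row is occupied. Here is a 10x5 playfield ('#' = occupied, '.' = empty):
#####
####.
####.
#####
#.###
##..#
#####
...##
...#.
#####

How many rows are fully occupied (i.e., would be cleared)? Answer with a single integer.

Answer: 4

Derivation:
Check each row:
  row 0: 0 empty cells -> FULL (clear)
  row 1: 1 empty cell -> not full
  row 2: 1 empty cell -> not full
  row 3: 0 empty cells -> FULL (clear)
  row 4: 1 empty cell -> not full
  row 5: 2 empty cells -> not full
  row 6: 0 empty cells -> FULL (clear)
  row 7: 3 empty cells -> not full
  row 8: 4 empty cells -> not full
  row 9: 0 empty cells -> FULL (clear)
Total rows cleared: 4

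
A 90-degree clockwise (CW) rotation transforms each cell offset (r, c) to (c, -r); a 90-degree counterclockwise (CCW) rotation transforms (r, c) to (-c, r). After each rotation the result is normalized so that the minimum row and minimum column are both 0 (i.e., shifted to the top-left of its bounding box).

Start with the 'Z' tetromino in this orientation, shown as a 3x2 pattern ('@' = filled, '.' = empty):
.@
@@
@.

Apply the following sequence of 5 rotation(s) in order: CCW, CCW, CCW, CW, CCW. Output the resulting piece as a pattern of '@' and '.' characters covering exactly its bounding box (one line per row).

Start:
.@
@@
@.
After rotation 1 (CCW):
@@.
.@@
After rotation 2 (CCW):
.@
@@
@.
After rotation 3 (CCW):
@@.
.@@
After rotation 4 (CW):
.@
@@
@.
After rotation 5 (CCW):
@@.
.@@

Answer: @@.
.@@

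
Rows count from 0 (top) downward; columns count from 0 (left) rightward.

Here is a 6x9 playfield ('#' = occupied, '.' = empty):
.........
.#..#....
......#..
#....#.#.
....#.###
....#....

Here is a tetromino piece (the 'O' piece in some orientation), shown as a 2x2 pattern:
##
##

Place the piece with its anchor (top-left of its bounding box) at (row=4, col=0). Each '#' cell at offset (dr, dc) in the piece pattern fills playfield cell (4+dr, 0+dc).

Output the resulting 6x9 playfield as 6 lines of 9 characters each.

Fill (4+0,0+0) = (4,0)
Fill (4+0,0+1) = (4,1)
Fill (4+1,0+0) = (5,0)
Fill (4+1,0+1) = (5,1)

Answer: .........
.#..#....
......#..
#....#.#.
##..#.###
##..#....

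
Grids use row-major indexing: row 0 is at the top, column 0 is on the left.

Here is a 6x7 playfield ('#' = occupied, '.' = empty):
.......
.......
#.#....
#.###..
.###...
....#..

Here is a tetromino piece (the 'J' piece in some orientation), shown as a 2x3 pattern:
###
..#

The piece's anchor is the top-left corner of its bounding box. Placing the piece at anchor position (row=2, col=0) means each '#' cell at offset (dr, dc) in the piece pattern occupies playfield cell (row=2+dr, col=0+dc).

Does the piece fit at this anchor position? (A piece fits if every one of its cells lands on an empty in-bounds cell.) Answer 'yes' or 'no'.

Answer: no

Derivation:
Check each piece cell at anchor (2, 0):
  offset (0,0) -> (2,0): occupied ('#') -> FAIL
  offset (0,1) -> (2,1): empty -> OK
  offset (0,2) -> (2,2): occupied ('#') -> FAIL
  offset (1,2) -> (3,2): occupied ('#') -> FAIL
All cells valid: no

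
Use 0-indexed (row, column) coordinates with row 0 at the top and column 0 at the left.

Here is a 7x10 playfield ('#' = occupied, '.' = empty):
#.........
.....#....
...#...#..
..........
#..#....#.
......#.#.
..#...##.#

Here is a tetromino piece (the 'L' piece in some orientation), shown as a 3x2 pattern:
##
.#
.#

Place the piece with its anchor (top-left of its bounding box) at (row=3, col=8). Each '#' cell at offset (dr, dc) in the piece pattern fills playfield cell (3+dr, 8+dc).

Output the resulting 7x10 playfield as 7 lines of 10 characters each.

Answer: #.........
.....#....
...#...#..
........##
#..#....##
......#.##
..#...##.#

Derivation:
Fill (3+0,8+0) = (3,8)
Fill (3+0,8+1) = (3,9)
Fill (3+1,8+1) = (4,9)
Fill (3+2,8+1) = (5,9)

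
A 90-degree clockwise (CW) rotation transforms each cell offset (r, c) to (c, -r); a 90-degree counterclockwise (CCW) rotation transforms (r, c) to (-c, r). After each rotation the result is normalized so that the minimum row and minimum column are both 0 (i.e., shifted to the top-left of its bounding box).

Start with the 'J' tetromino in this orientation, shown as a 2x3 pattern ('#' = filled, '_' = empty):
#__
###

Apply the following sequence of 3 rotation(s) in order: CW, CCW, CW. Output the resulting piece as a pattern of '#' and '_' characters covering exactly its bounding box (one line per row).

Answer: ##
#_
#_

Derivation:
Start:
#__
###
After rotation 1 (CW):
##
#_
#_
After rotation 2 (CCW):
#__
###
After rotation 3 (CW):
##
#_
#_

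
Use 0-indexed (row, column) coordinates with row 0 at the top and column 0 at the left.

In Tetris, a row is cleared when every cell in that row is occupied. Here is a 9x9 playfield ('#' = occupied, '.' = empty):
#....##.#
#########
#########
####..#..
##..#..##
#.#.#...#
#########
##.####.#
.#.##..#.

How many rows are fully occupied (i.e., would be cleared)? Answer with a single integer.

Check each row:
  row 0: 5 empty cells -> not full
  row 1: 0 empty cells -> FULL (clear)
  row 2: 0 empty cells -> FULL (clear)
  row 3: 4 empty cells -> not full
  row 4: 4 empty cells -> not full
  row 5: 5 empty cells -> not full
  row 6: 0 empty cells -> FULL (clear)
  row 7: 2 empty cells -> not full
  row 8: 5 empty cells -> not full
Total rows cleared: 3

Answer: 3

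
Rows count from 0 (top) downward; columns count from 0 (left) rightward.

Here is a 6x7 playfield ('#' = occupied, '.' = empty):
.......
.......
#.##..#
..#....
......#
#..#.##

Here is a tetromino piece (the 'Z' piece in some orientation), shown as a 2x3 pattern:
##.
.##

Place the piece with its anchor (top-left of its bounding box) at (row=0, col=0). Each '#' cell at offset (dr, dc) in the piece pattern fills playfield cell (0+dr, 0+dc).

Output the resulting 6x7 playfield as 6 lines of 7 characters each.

Answer: ##.....
.##....
#.##..#
..#....
......#
#..#.##

Derivation:
Fill (0+0,0+0) = (0,0)
Fill (0+0,0+1) = (0,1)
Fill (0+1,0+1) = (1,1)
Fill (0+1,0+2) = (1,2)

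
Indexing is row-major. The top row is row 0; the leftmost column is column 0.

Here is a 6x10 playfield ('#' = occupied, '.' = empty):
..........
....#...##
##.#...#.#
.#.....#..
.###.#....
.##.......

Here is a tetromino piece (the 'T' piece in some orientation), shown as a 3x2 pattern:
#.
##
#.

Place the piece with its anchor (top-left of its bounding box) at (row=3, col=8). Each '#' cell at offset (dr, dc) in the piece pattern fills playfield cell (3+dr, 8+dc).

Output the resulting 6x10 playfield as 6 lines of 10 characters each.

Answer: ..........
....#...##
##.#...#.#
.#.....##.
.###.#..##
.##.....#.

Derivation:
Fill (3+0,8+0) = (3,8)
Fill (3+1,8+0) = (4,8)
Fill (3+1,8+1) = (4,9)
Fill (3+2,8+0) = (5,8)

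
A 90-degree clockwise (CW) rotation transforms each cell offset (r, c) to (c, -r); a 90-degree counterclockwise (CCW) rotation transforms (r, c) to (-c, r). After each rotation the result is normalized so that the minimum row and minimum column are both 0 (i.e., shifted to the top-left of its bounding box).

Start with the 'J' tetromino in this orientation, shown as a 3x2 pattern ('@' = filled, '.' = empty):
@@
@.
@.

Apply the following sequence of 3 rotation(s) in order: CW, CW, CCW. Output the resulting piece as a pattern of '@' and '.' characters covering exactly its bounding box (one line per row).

Answer: @@@
..@

Derivation:
Start:
@@
@.
@.
After rotation 1 (CW):
@@@
..@
After rotation 2 (CW):
.@
.@
@@
After rotation 3 (CCW):
@@@
..@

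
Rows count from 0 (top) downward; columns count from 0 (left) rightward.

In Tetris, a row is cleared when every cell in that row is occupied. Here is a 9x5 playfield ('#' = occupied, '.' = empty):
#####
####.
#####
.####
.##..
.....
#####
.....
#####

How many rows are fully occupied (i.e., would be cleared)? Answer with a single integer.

Check each row:
  row 0: 0 empty cells -> FULL (clear)
  row 1: 1 empty cell -> not full
  row 2: 0 empty cells -> FULL (clear)
  row 3: 1 empty cell -> not full
  row 4: 3 empty cells -> not full
  row 5: 5 empty cells -> not full
  row 6: 0 empty cells -> FULL (clear)
  row 7: 5 empty cells -> not full
  row 8: 0 empty cells -> FULL (clear)
Total rows cleared: 4

Answer: 4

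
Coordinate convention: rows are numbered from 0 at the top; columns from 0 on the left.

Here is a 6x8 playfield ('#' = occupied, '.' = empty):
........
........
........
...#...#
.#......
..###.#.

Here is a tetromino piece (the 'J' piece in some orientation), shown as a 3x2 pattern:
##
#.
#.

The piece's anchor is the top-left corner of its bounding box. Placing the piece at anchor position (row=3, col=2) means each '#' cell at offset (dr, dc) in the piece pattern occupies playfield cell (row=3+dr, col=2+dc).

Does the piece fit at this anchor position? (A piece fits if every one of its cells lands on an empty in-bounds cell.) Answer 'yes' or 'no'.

Check each piece cell at anchor (3, 2):
  offset (0,0) -> (3,2): empty -> OK
  offset (0,1) -> (3,3): occupied ('#') -> FAIL
  offset (1,0) -> (4,2): empty -> OK
  offset (2,0) -> (5,2): occupied ('#') -> FAIL
All cells valid: no

Answer: no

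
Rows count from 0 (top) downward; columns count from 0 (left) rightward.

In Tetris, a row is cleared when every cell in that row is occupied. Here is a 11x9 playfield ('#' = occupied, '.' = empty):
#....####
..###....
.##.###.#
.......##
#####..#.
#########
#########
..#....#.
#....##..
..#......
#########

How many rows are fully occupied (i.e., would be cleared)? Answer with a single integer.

Answer: 3

Derivation:
Check each row:
  row 0: 4 empty cells -> not full
  row 1: 6 empty cells -> not full
  row 2: 3 empty cells -> not full
  row 3: 7 empty cells -> not full
  row 4: 3 empty cells -> not full
  row 5: 0 empty cells -> FULL (clear)
  row 6: 0 empty cells -> FULL (clear)
  row 7: 7 empty cells -> not full
  row 8: 6 empty cells -> not full
  row 9: 8 empty cells -> not full
  row 10: 0 empty cells -> FULL (clear)
Total rows cleared: 3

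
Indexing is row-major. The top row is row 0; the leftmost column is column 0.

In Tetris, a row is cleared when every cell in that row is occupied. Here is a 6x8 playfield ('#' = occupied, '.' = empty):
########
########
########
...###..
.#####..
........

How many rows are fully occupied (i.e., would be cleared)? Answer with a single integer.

Check each row:
  row 0: 0 empty cells -> FULL (clear)
  row 1: 0 empty cells -> FULL (clear)
  row 2: 0 empty cells -> FULL (clear)
  row 3: 5 empty cells -> not full
  row 4: 3 empty cells -> not full
  row 5: 8 empty cells -> not full
Total rows cleared: 3

Answer: 3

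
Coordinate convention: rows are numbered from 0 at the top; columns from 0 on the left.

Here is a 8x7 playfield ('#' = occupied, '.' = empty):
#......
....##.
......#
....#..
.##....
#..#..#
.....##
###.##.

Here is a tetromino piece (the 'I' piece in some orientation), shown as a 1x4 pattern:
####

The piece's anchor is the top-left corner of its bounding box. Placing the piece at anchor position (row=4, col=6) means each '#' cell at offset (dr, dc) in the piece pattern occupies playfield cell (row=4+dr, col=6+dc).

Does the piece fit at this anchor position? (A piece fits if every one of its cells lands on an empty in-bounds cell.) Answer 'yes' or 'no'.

Check each piece cell at anchor (4, 6):
  offset (0,0) -> (4,6): empty -> OK
  offset (0,1) -> (4,7): out of bounds -> FAIL
  offset (0,2) -> (4,8): out of bounds -> FAIL
  offset (0,3) -> (4,9): out of bounds -> FAIL
All cells valid: no

Answer: no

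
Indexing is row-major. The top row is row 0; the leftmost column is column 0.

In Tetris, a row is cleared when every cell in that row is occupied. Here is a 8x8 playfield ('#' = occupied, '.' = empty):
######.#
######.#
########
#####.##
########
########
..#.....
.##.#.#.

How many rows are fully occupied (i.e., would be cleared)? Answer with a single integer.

Check each row:
  row 0: 1 empty cell -> not full
  row 1: 1 empty cell -> not full
  row 2: 0 empty cells -> FULL (clear)
  row 3: 1 empty cell -> not full
  row 4: 0 empty cells -> FULL (clear)
  row 5: 0 empty cells -> FULL (clear)
  row 6: 7 empty cells -> not full
  row 7: 4 empty cells -> not full
Total rows cleared: 3

Answer: 3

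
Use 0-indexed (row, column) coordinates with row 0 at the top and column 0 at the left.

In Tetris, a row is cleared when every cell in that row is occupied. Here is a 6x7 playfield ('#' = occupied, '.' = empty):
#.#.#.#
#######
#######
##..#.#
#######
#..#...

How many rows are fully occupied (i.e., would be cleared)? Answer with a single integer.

Check each row:
  row 0: 3 empty cells -> not full
  row 1: 0 empty cells -> FULL (clear)
  row 2: 0 empty cells -> FULL (clear)
  row 3: 3 empty cells -> not full
  row 4: 0 empty cells -> FULL (clear)
  row 5: 5 empty cells -> not full
Total rows cleared: 3

Answer: 3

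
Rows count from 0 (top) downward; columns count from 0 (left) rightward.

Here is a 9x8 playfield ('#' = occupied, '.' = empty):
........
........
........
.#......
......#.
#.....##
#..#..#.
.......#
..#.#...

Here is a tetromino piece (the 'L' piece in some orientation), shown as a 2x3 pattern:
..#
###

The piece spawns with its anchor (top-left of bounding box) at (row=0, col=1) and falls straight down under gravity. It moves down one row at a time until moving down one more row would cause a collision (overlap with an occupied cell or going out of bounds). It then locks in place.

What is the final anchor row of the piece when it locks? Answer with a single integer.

Answer: 1

Derivation:
Spawn at (row=0, col=1). Try each row:
  row 0: fits
  row 1: fits
  row 2: blocked -> lock at row 1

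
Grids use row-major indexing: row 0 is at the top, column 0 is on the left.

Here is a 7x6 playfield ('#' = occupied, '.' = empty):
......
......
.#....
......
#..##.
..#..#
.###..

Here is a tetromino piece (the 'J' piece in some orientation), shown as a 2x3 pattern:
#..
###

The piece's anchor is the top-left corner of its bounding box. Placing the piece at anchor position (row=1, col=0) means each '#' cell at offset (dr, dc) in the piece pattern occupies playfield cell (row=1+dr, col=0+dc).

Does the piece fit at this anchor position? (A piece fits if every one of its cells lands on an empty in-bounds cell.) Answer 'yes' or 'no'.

Answer: no

Derivation:
Check each piece cell at anchor (1, 0):
  offset (0,0) -> (1,0): empty -> OK
  offset (1,0) -> (2,0): empty -> OK
  offset (1,1) -> (2,1): occupied ('#') -> FAIL
  offset (1,2) -> (2,2): empty -> OK
All cells valid: no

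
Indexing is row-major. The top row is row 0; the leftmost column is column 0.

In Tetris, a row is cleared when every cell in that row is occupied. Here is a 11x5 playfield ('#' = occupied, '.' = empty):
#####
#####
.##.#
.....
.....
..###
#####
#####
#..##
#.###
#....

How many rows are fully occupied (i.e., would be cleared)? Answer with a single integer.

Answer: 4

Derivation:
Check each row:
  row 0: 0 empty cells -> FULL (clear)
  row 1: 0 empty cells -> FULL (clear)
  row 2: 2 empty cells -> not full
  row 3: 5 empty cells -> not full
  row 4: 5 empty cells -> not full
  row 5: 2 empty cells -> not full
  row 6: 0 empty cells -> FULL (clear)
  row 7: 0 empty cells -> FULL (clear)
  row 8: 2 empty cells -> not full
  row 9: 1 empty cell -> not full
  row 10: 4 empty cells -> not full
Total rows cleared: 4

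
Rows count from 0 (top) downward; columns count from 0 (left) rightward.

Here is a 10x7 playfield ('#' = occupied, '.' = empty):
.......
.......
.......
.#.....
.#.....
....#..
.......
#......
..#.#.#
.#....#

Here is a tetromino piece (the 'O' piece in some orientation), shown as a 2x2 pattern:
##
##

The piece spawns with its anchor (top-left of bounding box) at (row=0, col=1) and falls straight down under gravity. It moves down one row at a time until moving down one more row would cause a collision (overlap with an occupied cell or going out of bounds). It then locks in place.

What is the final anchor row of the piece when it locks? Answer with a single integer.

Answer: 1

Derivation:
Spawn at (row=0, col=1). Try each row:
  row 0: fits
  row 1: fits
  row 2: blocked -> lock at row 1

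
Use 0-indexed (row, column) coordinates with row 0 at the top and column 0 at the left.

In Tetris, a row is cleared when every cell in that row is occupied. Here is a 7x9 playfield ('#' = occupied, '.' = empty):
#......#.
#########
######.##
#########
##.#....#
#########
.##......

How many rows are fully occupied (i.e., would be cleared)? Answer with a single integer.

Answer: 3

Derivation:
Check each row:
  row 0: 7 empty cells -> not full
  row 1: 0 empty cells -> FULL (clear)
  row 2: 1 empty cell -> not full
  row 3: 0 empty cells -> FULL (clear)
  row 4: 5 empty cells -> not full
  row 5: 0 empty cells -> FULL (clear)
  row 6: 7 empty cells -> not full
Total rows cleared: 3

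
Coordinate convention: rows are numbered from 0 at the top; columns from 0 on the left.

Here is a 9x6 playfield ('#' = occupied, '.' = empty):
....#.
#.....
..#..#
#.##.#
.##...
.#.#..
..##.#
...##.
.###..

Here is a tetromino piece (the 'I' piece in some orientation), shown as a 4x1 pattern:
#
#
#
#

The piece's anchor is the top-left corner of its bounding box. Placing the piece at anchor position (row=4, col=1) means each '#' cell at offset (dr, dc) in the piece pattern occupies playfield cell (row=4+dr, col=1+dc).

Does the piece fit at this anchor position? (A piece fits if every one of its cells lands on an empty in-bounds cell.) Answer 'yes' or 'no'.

Check each piece cell at anchor (4, 1):
  offset (0,0) -> (4,1): occupied ('#') -> FAIL
  offset (1,0) -> (5,1): occupied ('#') -> FAIL
  offset (2,0) -> (6,1): empty -> OK
  offset (3,0) -> (7,1): empty -> OK
All cells valid: no

Answer: no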